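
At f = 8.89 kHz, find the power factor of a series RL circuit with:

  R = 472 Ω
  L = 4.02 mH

Step 1 — Angular frequency: ω = 2π·f = 2π·8890 = 5.586e+04 rad/s.
Step 2 — Component impedances:
  R: Z = R = 472 Ω
  L: Z = jωL = j·5.586e+04·0.00402 = 0 + j224.5 Ω
Step 3 — Series combination: Z_total = R + L = 472 + j224.5 Ω = 522.7∠25.4° Ω.
Step 4 — Power factor: PF = cos(φ) = Re(Z)/|Z| = 472/522.7 = 0.903.
Step 5 — Type: Im(Z) = 224.5 ⇒ lagging (phase φ = 25.4°).

PF = 0.903 (lagging, φ = 25.4°)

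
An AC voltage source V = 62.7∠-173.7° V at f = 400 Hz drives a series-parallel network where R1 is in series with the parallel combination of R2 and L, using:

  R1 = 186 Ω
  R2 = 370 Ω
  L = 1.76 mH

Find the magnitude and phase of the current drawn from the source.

Step 1 — Angular frequency: ω = 2π·f = 2π·400 = 2513 rad/s.
Step 2 — Component impedances:
  R1: Z = R = 186 Ω
  R2: Z = R = 370 Ω
  L: Z = jωL = j·2513·0.00176 = 0 + j4.423 Ω
Step 3 — Parallel branch: R2 || L = 1/(1/R2 + 1/L) = 0.05287 + j4.423 Ω.
Step 4 — Series with R1: Z_total = R1 + (R2 || L) = 186.1 + j4.423 Ω = 186.1∠1.4° Ω.
Step 5 — Source phasor: V = 62.7∠-173.7° V = -62.32 - j6.88 V.
Step 6 — Ohm's law: I = V / Z_total = (-62.32 - j6.88) / (186.1 + j4.423) = -0.3357 - j0.029 A.
Step 7 — Convert to polar: |I| = 0.3369 A, ∠I = -175.1°.

I = 0.3369∠-175.1° A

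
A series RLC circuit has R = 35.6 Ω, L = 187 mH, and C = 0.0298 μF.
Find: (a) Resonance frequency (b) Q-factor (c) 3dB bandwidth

Step 1 — Resonance condition Im(Z)=0 gives ω₀ = 1/√(LC).
Step 2 — ω₀ = 1/√(0.187·2.98e-08) = 1.34e+04 rad/s.
Step 3 — f₀ = ω₀/(2π) = 2132 Hz.
Step 4 — Series Q: Q = ω₀L/R = 1.34e+04·0.187/35.6 = 70.37.
Step 5 — 3dB bandwidth: Δω = ω₀/Q = 190.4 rad/s; BW = Δω/(2π) = 30.3 Hz.

(a) f₀ = 2132 Hz  (b) Q = 70.37  (c) BW = 30.3 Hz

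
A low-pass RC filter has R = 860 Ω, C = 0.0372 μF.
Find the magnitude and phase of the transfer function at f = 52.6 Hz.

Step 1 — Angular frequency: ω = 2π·52.6 = 330.5 rad/s.
Step 2 — Transfer function: H(jω) = 1/(1 + jωRC).
Step 3 — Denominator: 1 + jωRC = 1 + j·330.5·860·3.72e-08 = 1 + j0.01057.
Step 4 — H = 0.9999 - j0.01057.
Step 5 — Magnitude: |H| = 0.9999 (-0.0 dB); phase: φ = -0.6°.

|H| = 0.9999 (-0.0 dB), φ = -0.6°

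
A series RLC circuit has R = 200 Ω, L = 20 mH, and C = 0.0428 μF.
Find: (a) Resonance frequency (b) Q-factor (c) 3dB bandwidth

Step 1 — Resonance condition Im(Z)=0 gives ω₀ = 1/√(LC).
Step 2 — ω₀ = 1/√(0.02·4.28e-08) = 3.418e+04 rad/s.
Step 3 — f₀ = ω₀/(2π) = 5440 Hz.
Step 4 — Series Q: Q = ω₀L/R = 3.418e+04·0.02/200 = 3.418.
Step 5 — 3dB bandwidth: Δω = ω₀/Q = 1e+04 rad/s; BW = Δω/(2π) = 1592 Hz.

(a) f₀ = 5440 Hz  (b) Q = 3.418  (c) BW = 1592 Hz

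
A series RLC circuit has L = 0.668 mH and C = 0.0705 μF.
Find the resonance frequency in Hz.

Step 1 — Resonance condition Im(Z)=0 gives ω₀ = 1/√(LC).
Step 2 — ω₀ = 1/√(0.000668·7.05e-08) = 1.457e+05 rad/s.
Step 3 — f₀ = ω₀/(2π) = 2.319e+04 Hz.

f₀ = 2.319e+04 Hz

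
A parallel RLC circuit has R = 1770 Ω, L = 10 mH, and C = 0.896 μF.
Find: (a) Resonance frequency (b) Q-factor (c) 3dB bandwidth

Step 1 — Resonance: ω₀ = 1/√(LC) = 1/√(0.01·8.96e-07) = 1.056e+04 rad/s.
Step 2 — f₀ = ω₀/(2π) = 1681 Hz.
Step 3 — Parallel Q: Q = R/(ω₀L) = 1770/(1.056e+04·0.01) = 16.75.
Step 4 — Bandwidth: Δω = ω₀/Q = 630.5 rad/s; BW = Δω/(2π) = 100.4 Hz.

(a) f₀ = 1681 Hz  (b) Q = 16.75  (c) BW = 100.4 Hz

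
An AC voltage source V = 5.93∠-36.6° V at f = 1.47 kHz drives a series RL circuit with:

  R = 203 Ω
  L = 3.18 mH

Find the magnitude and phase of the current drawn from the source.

Step 1 — Angular frequency: ω = 2π·f = 2π·1470 = 9236 rad/s.
Step 2 — Component impedances:
  R: Z = R = 203 Ω
  L: Z = jωL = j·9236·0.00318 = 0 + j29.37 Ω
Step 3 — Series combination: Z_total = R + L = 203 + j29.37 Ω = 205.1∠8.2° Ω.
Step 4 — Source phasor: V = 5.93∠-36.6° V = 4.761 - j3.536 V.
Step 5 — Ohm's law: I = V / Z_total = (4.761 - j3.536) / (203 + j29.37) = 0.0205 - j0.02038 A.
Step 6 — Convert to polar: |I| = 0.02891 A, ∠I = -44.8°.

I = 0.02891∠-44.8° A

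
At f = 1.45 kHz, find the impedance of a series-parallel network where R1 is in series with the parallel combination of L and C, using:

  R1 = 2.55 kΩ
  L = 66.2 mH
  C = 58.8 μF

Step 1 — Angular frequency: ω = 2π·f = 2π·1450 = 9111 rad/s.
Step 2 — Component impedances:
  R1: Z = R = 2550 Ω
  L: Z = jωL = j·9111·0.0662 = 0 + j603.1 Ω
  C: Z = 1/(jωC) = -j/(ω·C) = 0 - j1.867 Ω
Step 3 — Parallel branch: L || C = 1/(1/L + 1/C) = 0 - j1.872 Ω.
Step 4 — Series with R1: Z_total = R1 + (L || C) = 2550 - j1.872 Ω = 2550∠-0.0° Ω.

Z = 2550 - j1.872 Ω = 2550∠-0.0° Ω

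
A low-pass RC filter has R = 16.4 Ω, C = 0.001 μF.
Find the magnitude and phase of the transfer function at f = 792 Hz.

Step 1 — Angular frequency: ω = 2π·792 = 4976 rad/s.
Step 2 — Transfer function: H(jω) = 1/(1 + jωRC).
Step 3 — Denominator: 1 + jωRC = 1 + j·4976·16.4·1e-09 = 1 + j8.161e-05.
Step 4 — H = 1 - j8.161e-05.
Step 5 — Magnitude: |H| = 1 (-0.0 dB); phase: φ = -0.0°.

|H| = 1 (-0.0 dB), φ = -0.0°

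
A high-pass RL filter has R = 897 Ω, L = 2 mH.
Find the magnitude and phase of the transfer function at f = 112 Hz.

Step 1 — Angular frequency: ω = 2π·112 = 703.7 rad/s.
Step 2 — Transfer function: H(jω) = jωL/(R + jωL).
Step 3 — Numerator jωL = j·1.407; denominator R + jωL = 897 + j1.407.
Step 4 — H = 2.462e-06 + j0.001569.
Step 5 — Magnitude: |H| = 0.001569 (-56.1 dB); phase: φ = 89.9°.

|H| = 0.001569 (-56.1 dB), φ = 89.9°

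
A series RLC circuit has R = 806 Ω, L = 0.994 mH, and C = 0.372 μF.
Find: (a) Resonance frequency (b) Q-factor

Step 1 — Resonance condition Im(Z)=0 gives ω₀ = 1/√(LC).
Step 2 — ω₀ = 1/√(0.000994·3.72e-07) = 5.2e+04 rad/s.
Step 3 — f₀ = ω₀/(2π) = 8277 Hz.
Step 4 — Series Q: Q = ω₀L/R = 5.2e+04·0.000994/806 = 0.06413.

(a) f₀ = 8277 Hz  (b) Q = 0.06413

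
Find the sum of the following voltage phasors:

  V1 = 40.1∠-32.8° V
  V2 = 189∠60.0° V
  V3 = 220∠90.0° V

Step 1 — Convert each phasor to rectangular form:
  V1 = 40.1·(cos(-32.8°) + j·sin(-32.8°)) = 33.71 - j21.72 V
  V2 = 189·(cos(60.0°) + j·sin(60.0°)) = 94.5 + j163.7 V
  V3 = 220·(cos(90.0°) + j·sin(90.0°)) = 0 + j220 V
Step 2 — Sum components: V_total = 128.2 + j362 V.
Step 3 — Convert to polar: |V_total| = 384 V, ∠V_total = 70.5°.

V_total = 384∠70.5° V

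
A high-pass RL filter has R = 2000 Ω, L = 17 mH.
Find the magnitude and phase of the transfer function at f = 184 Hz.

Step 1 — Angular frequency: ω = 2π·184 = 1156 rad/s.
Step 2 — Transfer function: H(jω) = jωL/(R + jωL).
Step 3 — Numerator jωL = j·19.65; denominator R + jωL = 2000 + j19.65.
Step 4 — H = 9.656e-05 + j0.009826.
Step 5 — Magnitude: |H| = 0.009826 (-40.2 dB); phase: φ = 89.4°.

|H| = 0.009826 (-40.2 dB), φ = 89.4°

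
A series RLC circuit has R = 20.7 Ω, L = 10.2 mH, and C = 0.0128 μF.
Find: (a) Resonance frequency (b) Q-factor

Step 1 — Resonance condition Im(Z)=0 gives ω₀ = 1/√(LC).
Step 2 — ω₀ = 1/√(0.0102·1.28e-08) = 8.752e+04 rad/s.
Step 3 — f₀ = ω₀/(2π) = 1.393e+04 Hz.
Step 4 — Series Q: Q = ω₀L/R = 8.752e+04·0.0102/20.7 = 43.12.

(a) f₀ = 1.393e+04 Hz  (b) Q = 43.12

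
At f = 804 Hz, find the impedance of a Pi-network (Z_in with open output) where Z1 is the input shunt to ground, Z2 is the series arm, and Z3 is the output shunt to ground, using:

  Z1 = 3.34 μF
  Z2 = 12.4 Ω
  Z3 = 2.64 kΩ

Step 1 — Angular frequency: ω = 2π·f = 2π·804 = 5052 rad/s.
Step 2 — Component impedances:
  Z1: Z = 1/(jωC) = -j/(ω·C) = 0 - j59.27 Ω
  Z2: Z = R = 12.4 Ω
  Z3: Z = R = 2640 Ω
Step 3 — With open output, the series arm Z2 and the output shunt Z3 appear in series to ground: Z2 + Z3 = 2652 Ω.
Step 4 — Parallel with input shunt Z1: Z_in = Z1 || (Z2 + Z3) = 1.324 - j59.24 Ω = 59.25∠-88.7° Ω.

Z = 1.324 - j59.24 Ω = 59.25∠-88.7° Ω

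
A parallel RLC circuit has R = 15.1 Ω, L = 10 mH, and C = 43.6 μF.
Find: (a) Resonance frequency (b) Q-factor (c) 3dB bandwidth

Step 1 — Resonance: ω₀ = 1/√(LC) = 1/√(0.01·4.36e-05) = 1514 rad/s.
Step 2 — f₀ = ω₀/(2π) = 241 Hz.
Step 3 — Parallel Q: Q = R/(ω₀L) = 15.1/(1514·0.01) = 0.9971.
Step 4 — Bandwidth: Δω = ω₀/Q = 1519 rad/s; BW = Δω/(2π) = 241.7 Hz.

(a) f₀ = 241 Hz  (b) Q = 0.9971  (c) BW = 241.7 Hz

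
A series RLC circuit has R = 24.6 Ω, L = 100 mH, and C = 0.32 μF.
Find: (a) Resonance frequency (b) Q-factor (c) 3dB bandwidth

Step 1 — Resonance condition Im(Z)=0 gives ω₀ = 1/√(LC).
Step 2 — ω₀ = 1/√(0.1·3.2e-07) = 5590 rad/s.
Step 3 — f₀ = ω₀/(2π) = 889.7 Hz.
Step 4 — Series Q: Q = ω₀L/R = 5590·0.1/24.6 = 22.72.
Step 5 — 3dB bandwidth: Δω = ω₀/Q = 246 rad/s; BW = Δω/(2π) = 39.15 Hz.

(a) f₀ = 889.7 Hz  (b) Q = 22.72  (c) BW = 39.15 Hz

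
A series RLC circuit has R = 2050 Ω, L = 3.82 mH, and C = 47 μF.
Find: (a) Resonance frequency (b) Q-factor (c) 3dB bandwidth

Step 1 — Resonance: ω₀ = 1/√(LC) = 1/√(0.00382·4.7e-05) = 2360 rad/s.
Step 2 — f₀ = ω₀/(2π) = 375.6 Hz.
Step 3 — Series Q: Q = ω₀L/R = 2360·0.00382/2050 = 0.004398.
Step 4 — Bandwidth: Δω = ω₀/Q = 5.366e+05 rad/s; BW = Δω/(2π) = 8.541e+04 Hz.

(a) f₀ = 375.6 Hz  (b) Q = 0.004398  (c) BW = 8.541e+04 Hz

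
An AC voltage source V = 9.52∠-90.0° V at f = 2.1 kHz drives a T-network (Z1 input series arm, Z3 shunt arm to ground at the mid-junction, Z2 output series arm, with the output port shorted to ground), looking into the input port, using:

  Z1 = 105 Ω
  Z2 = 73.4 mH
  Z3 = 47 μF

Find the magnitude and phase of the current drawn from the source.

Step 1 — Angular frequency: ω = 2π·f = 2π·2100 = 1.319e+04 rad/s.
Step 2 — Component impedances:
  Z1: Z = R = 105 Ω
  Z2: Z = jωL = j·1.319e+04·0.0734 = 0 + j968.5 Ω
  Z3: Z = 1/(jωC) = -j/(ω·C) = 0 - j1.613 Ω
Step 3 — With the output port shorted to ground, the output series arm Z2 runs from the junction to ground; the shunt arm Z3 also runs from the junction to ground. They appear in parallel: Z3 || Z2 = 0 - j1.615 Ω.
Step 4 — Series with input arm Z1: Z_in = Z1 + (Z3 || Z2) = 105 - j1.615 Ω = 105∠-0.9° Ω.
Step 5 — Source phasor: V = 9.52∠-90.0° V = 0 - j9.52 V.
Step 6 — Ohm's law: I = V / Z_total = (0 - j9.52) / (105 - j1.615) = 0.001394 - j0.09065 A.
Step 7 — Convert to polar: |I| = 0.09066 A, ∠I = -89.1°.

I = 0.09066∠-89.1° A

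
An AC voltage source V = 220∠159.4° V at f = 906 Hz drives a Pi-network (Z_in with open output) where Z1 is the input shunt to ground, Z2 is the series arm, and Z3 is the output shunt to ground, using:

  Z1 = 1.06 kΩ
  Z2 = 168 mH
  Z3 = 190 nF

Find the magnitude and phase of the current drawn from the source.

Step 1 — Angular frequency: ω = 2π·f = 2π·906 = 5693 rad/s.
Step 2 — Component impedances:
  Z1: Z = R = 1060 Ω
  Z2: Z = jωL = j·5693·0.168 = 0 + j956.4 Ω
  Z3: Z = 1/(jωC) = -j/(ω·C) = 0 - j924.6 Ω
Step 3 — With open output, the series arm Z2 and the output shunt Z3 appear in series to ground: Z2 + Z3 = 0 + j31.78 Ω.
Step 4 — Parallel with input shunt Z1: Z_in = Z1 || (Z2 + Z3) = 0.9522 + j31.76 Ω = 31.77∠88.3° Ω.
Step 5 — Source phasor: V = 220∠159.4° V = -205.9 + j77.41 V.
Step 6 — Ohm's law: I = V / Z_total = (-205.9 + j77.41) / (0.9522 + j31.76) = 2.241 + j6.552 A.
Step 7 — Convert to polar: |I| = 6.925 A, ∠I = 71.1°.

I = 6.925∠71.1° A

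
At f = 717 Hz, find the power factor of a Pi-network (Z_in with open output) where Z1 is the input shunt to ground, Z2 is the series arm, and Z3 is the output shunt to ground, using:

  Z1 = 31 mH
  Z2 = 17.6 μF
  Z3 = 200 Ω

Step 1 — Angular frequency: ω = 2π·f = 2π·717 = 4505 rad/s.
Step 2 — Component impedances:
  Z1: Z = jωL = j·4505·0.031 = 0 + j139.7 Ω
  Z2: Z = 1/(jωC) = -j/(ω·C) = 0 - j12.61 Ω
  Z3: Z = R = 200 Ω
Step 3 — With open output, the series arm Z2 and the output shunt Z3 appear in series to ground: Z2 + Z3 = 200 - j12.61 Ω.
Step 4 — Parallel with input shunt Z1: Z_in = Z1 || (Z2 + Z3) = 69.48 + j95.52 Ω = 118.1∠54.0° Ω.
Step 5 — Power factor: PF = cos(φ) = Re(Z)/|Z| = 69.483/118.12 = 0.5882.
Step 6 — Type: Im(Z) = 95.52 ⇒ lagging (phase φ = 54.0°).

PF = 0.5882 (lagging, φ = 54.0°)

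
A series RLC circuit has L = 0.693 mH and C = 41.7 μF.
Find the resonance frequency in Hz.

Step 1 — Resonance condition Im(Z)=0 gives ω₀ = 1/√(LC).
Step 2 — ω₀ = 1/√(0.000693·4.17e-05) = 5883 rad/s.
Step 3 — f₀ = ω₀/(2π) = 936.2 Hz.

f₀ = 936.2 Hz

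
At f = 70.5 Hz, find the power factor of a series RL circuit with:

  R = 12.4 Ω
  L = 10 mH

Step 1 — Angular frequency: ω = 2π·f = 2π·70.5 = 443 rad/s.
Step 2 — Component impedances:
  R: Z = R = 12.4 Ω
  L: Z = jωL = j·443·0.01 = 0 + j4.43 Ω
Step 3 — Series combination: Z_total = R + L = 12.4 + j4.43 Ω = 13.17∠19.7° Ω.
Step 4 — Power factor: PF = cos(φ) = Re(Z)/|Z| = 12.4/13.167 = 0.9417.
Step 5 — Type: Im(Z) = 4.43 ⇒ lagging (phase φ = 19.7°).

PF = 0.9417 (lagging, φ = 19.7°)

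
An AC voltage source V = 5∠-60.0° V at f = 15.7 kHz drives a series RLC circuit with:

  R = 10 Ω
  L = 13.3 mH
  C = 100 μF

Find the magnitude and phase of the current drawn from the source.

Step 1 — Angular frequency: ω = 2π·f = 2π·1.57e+04 = 9.865e+04 rad/s.
Step 2 — Component impedances:
  R: Z = R = 10 Ω
  L: Z = jωL = j·9.865e+04·0.0133 = 0 + j1312 Ω
  C: Z = 1/(jωC) = -j/(ω·C) = 0 - j0.1014 Ω
Step 3 — Series combination: Z_total = R + L + C = 10 + j1312 Ω = 1312∠89.6° Ω.
Step 4 — Source phasor: V = 5∠-60.0° V = 2.5 - j4.33 V.
Step 5 — Ohm's law: I = V / Z_total = (2.5 - j4.33) / (10 + j1312) = -0.003286 - j0.001931 A.
Step 6 — Convert to polar: |I| = 0.003811 A, ∠I = -149.6°.

I = 0.003811∠-149.6° A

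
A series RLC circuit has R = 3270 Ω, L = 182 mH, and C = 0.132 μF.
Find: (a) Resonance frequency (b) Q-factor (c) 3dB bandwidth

Step 1 — Resonance: ω₀ = 1/√(LC) = 1/√(0.182·1.32e-07) = 6452 rad/s.
Step 2 — f₀ = ω₀/(2π) = 1027 Hz.
Step 3 — Series Q: Q = ω₀L/R = 6452·0.182/3270 = 0.3591.
Step 4 — Bandwidth: Δω = ω₀/Q = 1.797e+04 rad/s; BW = Δω/(2π) = 2860 Hz.

(a) f₀ = 1027 Hz  (b) Q = 0.3591  (c) BW = 2860 Hz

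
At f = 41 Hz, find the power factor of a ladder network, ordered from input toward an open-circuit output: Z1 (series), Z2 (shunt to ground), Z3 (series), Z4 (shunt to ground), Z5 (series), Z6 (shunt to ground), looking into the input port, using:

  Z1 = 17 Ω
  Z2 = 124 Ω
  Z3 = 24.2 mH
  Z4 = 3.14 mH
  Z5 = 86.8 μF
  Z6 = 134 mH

Step 1 — Angular frequency: ω = 2π·f = 2π·41 = 257.6 rad/s.
Step 2 — Component impedances:
  Z1: Z = R = 17 Ω
  Z2: Z = R = 124 Ω
  Z3: Z = jωL = j·257.6·0.0242 = 0 + j6.234 Ω
  Z4: Z = jωL = j·257.6·0.00314 = 0 + j0.8089 Ω
  Z5: Z = 1/(jωC) = -j/(ω·C) = 0 - j44.72 Ω
  Z6: Z = jωL = j·257.6·0.134 = 0 + j34.52 Ω
Step 3 — Ladder network (open output): work backward from the far end, alternating series and parallel combinations. Z_in = 17.41 + j7.089 Ω = 18.79∠22.2° Ω.
Step 4 — Power factor: PF = cos(φ) = Re(Z)/|Z| = 17.4067/18.795 = 0.9261.
Step 5 — Type: Im(Z) = 7.089 ⇒ lagging (phase φ = 22.2°).

PF = 0.9261 (lagging, φ = 22.2°)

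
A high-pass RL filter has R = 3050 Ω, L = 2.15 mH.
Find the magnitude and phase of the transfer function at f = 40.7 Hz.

Step 1 — Angular frequency: ω = 2π·40.7 = 255.7 rad/s.
Step 2 — Transfer function: H(jω) = jωL/(R + jωL).
Step 3 — Numerator jωL = j·0.5498; denominator R + jωL = 3050 + j0.5498.
Step 4 — H = 3.25e-08 + j0.0001803.
Step 5 — Magnitude: |H| = 0.0001803 (-74.9 dB); phase: φ = 90.0°.

|H| = 0.0001803 (-74.9 dB), φ = 90.0°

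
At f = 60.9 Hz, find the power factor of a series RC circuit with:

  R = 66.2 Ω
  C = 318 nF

Step 1 — Angular frequency: ω = 2π·f = 2π·60.9 = 382.6 rad/s.
Step 2 — Component impedances:
  R: Z = R = 66.2 Ω
  C: Z = 1/(jωC) = -j/(ω·C) = 0 - j8218 Ω
Step 3 — Series combination: Z_total = R + C = 66.2 - j8218 Ω = 8218∠-89.5° Ω.
Step 4 — Power factor: PF = cos(φ) = Re(Z)/|Z| = 66.2/8218 = 0.008055.
Step 5 — Type: Im(Z) = -8218 ⇒ leading (phase φ = -89.5°).

PF = 0.008055 (leading, φ = -89.5°)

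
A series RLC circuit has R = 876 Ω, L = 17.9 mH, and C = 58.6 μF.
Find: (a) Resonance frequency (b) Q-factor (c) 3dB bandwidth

Step 1 — Resonance condition Im(Z)=0 gives ω₀ = 1/√(LC).
Step 2 — ω₀ = 1/√(0.0179·5.86e-05) = 976.4 rad/s.
Step 3 — f₀ = ω₀/(2π) = 155.4 Hz.
Step 4 — Series Q: Q = ω₀L/R = 976.4·0.0179/876 = 0.01995.
Step 5 — 3dB bandwidth: Δω = ω₀/Q = 4.894e+04 rad/s; BW = Δω/(2π) = 7789 Hz.

(a) f₀ = 155.4 Hz  (b) Q = 0.01995  (c) BW = 7789 Hz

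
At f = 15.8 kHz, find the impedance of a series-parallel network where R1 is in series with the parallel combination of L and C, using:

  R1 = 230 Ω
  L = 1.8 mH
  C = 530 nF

Step 1 — Angular frequency: ω = 2π·f = 2π·1.58e+04 = 9.927e+04 rad/s.
Step 2 — Component impedances:
  R1: Z = R = 230 Ω
  L: Z = jωL = j·9.927e+04·0.0018 = 0 + j178.7 Ω
  C: Z = 1/(jωC) = -j/(ω·C) = 0 - j19.01 Ω
Step 3 — Parallel branch: L || C = 1/(1/L + 1/C) = 0 - j21.27 Ω.
Step 4 — Series with R1: Z_total = R1 + (L || C) = 230 - j21.27 Ω = 231∠-5.3° Ω.

Z = 230 - j21.27 Ω = 231∠-5.3° Ω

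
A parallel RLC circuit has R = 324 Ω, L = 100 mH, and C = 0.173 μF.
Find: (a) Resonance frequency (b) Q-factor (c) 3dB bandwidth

Step 1 — Resonance: ω₀ = 1/√(LC) = 1/√(0.1·1.73e-07) = 7603 rad/s.
Step 2 — f₀ = ω₀/(2π) = 1210 Hz.
Step 3 — Parallel Q: Q = R/(ω₀L) = 324/(7603·0.1) = 0.4262.
Step 4 — Bandwidth: Δω = ω₀/Q = 1.784e+04 rad/s; BW = Δω/(2π) = 2839 Hz.

(a) f₀ = 1210 Hz  (b) Q = 0.4262  (c) BW = 2839 Hz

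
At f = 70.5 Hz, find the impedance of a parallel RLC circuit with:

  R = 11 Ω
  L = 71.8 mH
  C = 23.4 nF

Step 1 — Angular frequency: ω = 2π·f = 2π·70.5 = 443 rad/s.
Step 2 — Component impedances:
  R: Z = R = 11 Ω
  L: Z = jωL = j·443·0.0718 = 0 + j31.8 Ω
  C: Z = 1/(jωC) = -j/(ω·C) = 0 - j9.648e+04 Ω
Step 3 — Parallel combination: 1/Z_total = 1/R + 1/L + 1/C; Z_total = 9.825 + j3.397 Ω = 10.4∠19.1° Ω.

Z = 9.825 + j3.397 Ω = 10.4∠19.1° Ω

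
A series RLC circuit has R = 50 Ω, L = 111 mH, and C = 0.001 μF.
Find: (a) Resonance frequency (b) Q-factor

Step 1 — Resonance condition Im(Z)=0 gives ω₀ = 1/√(LC).
Step 2 — ω₀ = 1/√(0.111·1e-09) = 9.492e+04 rad/s.
Step 3 — f₀ = ω₀/(2π) = 1.511e+04 Hz.
Step 4 — Series Q: Q = ω₀L/R = 9.492e+04·0.111/50 = 210.7.

(a) f₀ = 1.511e+04 Hz  (b) Q = 210.7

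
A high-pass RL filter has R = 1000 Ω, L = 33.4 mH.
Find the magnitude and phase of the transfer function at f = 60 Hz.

Step 1 — Angular frequency: ω = 2π·60 = 377 rad/s.
Step 2 — Transfer function: H(jω) = jωL/(R + jωL).
Step 3 — Numerator jωL = j·12.59; denominator R + jωL = 1000 + j12.59.
Step 4 — H = 0.0001585 + j0.01259.
Step 5 — Magnitude: |H| = 0.01259 (-38.0 dB); phase: φ = 89.3°.

|H| = 0.01259 (-38.0 dB), φ = 89.3°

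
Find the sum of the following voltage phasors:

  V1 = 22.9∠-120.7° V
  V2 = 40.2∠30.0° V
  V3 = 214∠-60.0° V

Step 1 — Convert each phasor to rectangular form:
  V1 = 22.9·(cos(-120.7°) + j·sin(-120.7°)) = -11.69 - j19.69 V
  V2 = 40.2·(cos(30.0°) + j·sin(30.0°)) = 34.81 + j20.1 V
  V3 = 214·(cos(-60.0°) + j·sin(-60.0°)) = 107 - j185.3 V
Step 2 — Sum components: V_total = 130.1 - j184.9 V.
Step 3 — Convert to polar: |V_total| = 226.1 V, ∠V_total = -54.9°.

V_total = 226.1∠-54.9° V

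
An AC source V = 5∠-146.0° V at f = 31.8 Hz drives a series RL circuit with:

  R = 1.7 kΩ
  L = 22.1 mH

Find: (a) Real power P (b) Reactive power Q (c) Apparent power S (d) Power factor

Step 1 — Angular frequency: ω = 2π·f = 2π·31.8 = 199.8 rad/s.
Step 2 — Component impedances:
  R: Z = R = 1700 Ω
  L: Z = jωL = j·199.8·0.0221 = 0 + j4.416 Ω
Step 3 — Series combination: Z_total = R + L = 1700 + j4.416 Ω = 1700∠0.1° Ω.
Step 4 — Source phasor: V = 5∠-146.0° V = -4.145 - j2.796 V.
Step 5 — Current: I = V / Z = -0.002443 - j0.001638 A = 0.002941∠-146.1° A.
Step 6 — Complex power: S = V·I* = 0.01471 + j3.82e-05 VA.
Step 7 — Real power: P = Re(S) = 0.01471 W.
Step 8 — Reactive power: Q = Im(S) = 3.82e-05 VAR.
Step 9 — Apparent power: |S| = 0.01471 VA.
Step 10 — Power factor: PF = P/|S| = 1 (lagging).

(a) P = 0.01471 W  (b) Q = 3.82e-05 VAR  (c) S = 0.01471 VA  (d) PF = 1 (lagging)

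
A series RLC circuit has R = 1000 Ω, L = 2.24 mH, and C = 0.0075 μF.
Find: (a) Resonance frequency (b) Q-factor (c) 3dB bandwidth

Step 1 — Resonance: ω₀ = 1/√(LC) = 1/√(0.00224·7.5e-09) = 2.44e+05 rad/s.
Step 2 — f₀ = ω₀/(2π) = 3.883e+04 Hz.
Step 3 — Series Q: Q = ω₀L/R = 2.44e+05·0.00224/1000 = 0.5465.
Step 4 — Bandwidth: Δω = ω₀/Q = 4.464e+05 rad/s; BW = Δω/(2π) = 7.105e+04 Hz.

(a) f₀ = 3.883e+04 Hz  (b) Q = 0.5465  (c) BW = 7.105e+04 Hz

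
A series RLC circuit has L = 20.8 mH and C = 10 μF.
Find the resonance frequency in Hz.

Step 1 — Resonance condition Im(Z)=0 gives ω₀ = 1/√(LC).
Step 2 — ω₀ = 1/√(0.0208·1e-05) = 2193 rad/s.
Step 3 — f₀ = ω₀/(2π) = 349 Hz.

f₀ = 349 Hz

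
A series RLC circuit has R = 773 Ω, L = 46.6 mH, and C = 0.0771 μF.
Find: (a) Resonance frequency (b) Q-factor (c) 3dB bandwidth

Step 1 — Resonance: ω₀ = 1/√(LC) = 1/√(0.0466·7.71e-08) = 1.668e+04 rad/s.
Step 2 — f₀ = ω₀/(2π) = 2655 Hz.
Step 3 — Series Q: Q = ω₀L/R = 1.668e+04·0.0466/773 = 1.006.
Step 4 — Bandwidth: Δω = ω₀/Q = 1.659e+04 rad/s; BW = Δω/(2π) = 2640 Hz.

(a) f₀ = 2655 Hz  (b) Q = 1.006  (c) BW = 2640 Hz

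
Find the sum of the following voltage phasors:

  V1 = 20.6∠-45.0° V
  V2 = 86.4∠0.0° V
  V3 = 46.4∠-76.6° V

Step 1 — Convert each phasor to rectangular form:
  V1 = 20.6·(cos(-45.0°) + j·sin(-45.0°)) = 14.57 - j14.57 V
  V2 = 86.4·(cos(0.0°) + j·sin(0.0°)) = 86.4 V
  V3 = 46.4·(cos(-76.6°) + j·sin(-76.6°)) = 10.75 - j45.14 V
Step 2 — Sum components: V_total = 111.7 - j59.7 V.
Step 3 — Convert to polar: |V_total| = 126.7 V, ∠V_total = -28.1°.

V_total = 126.7∠-28.1° V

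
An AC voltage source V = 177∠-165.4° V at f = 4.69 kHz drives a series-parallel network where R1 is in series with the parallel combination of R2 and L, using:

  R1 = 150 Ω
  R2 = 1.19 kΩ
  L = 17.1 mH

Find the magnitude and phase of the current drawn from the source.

Step 1 — Angular frequency: ω = 2π·f = 2π·4690 = 2.947e+04 rad/s.
Step 2 — Component impedances:
  R1: Z = R = 150 Ω
  R2: Z = R = 1190 Ω
  L: Z = jωL = j·2.947e+04·0.0171 = 0 + j503.9 Ω
Step 3 — Parallel branch: R2 || L = 1/(1/R2 + 1/L) = 180.9 + j427.3 Ω.
Step 4 — Series with R1: Z_total = R1 + (R2 || L) = 330.9 + j427.3 Ω = 540.5∠52.2° Ω.
Step 5 — Source phasor: V = 177∠-165.4° V = -171.3 - j44.62 V.
Step 6 — Ohm's law: I = V / Z_total = (-171.3 - j44.62) / (330.9 + j427.3) = -0.2593 + j0.2 A.
Step 7 — Convert to polar: |I| = 0.3275 A, ∠I = 142.4°.

I = 0.3275∠142.4° A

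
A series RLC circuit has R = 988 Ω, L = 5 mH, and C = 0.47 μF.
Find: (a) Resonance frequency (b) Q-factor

Step 1 — Resonance condition Im(Z)=0 gives ω₀ = 1/√(LC).
Step 2 — ω₀ = 1/√(0.005·4.7e-07) = 2.063e+04 rad/s.
Step 3 — f₀ = ω₀/(2π) = 3283 Hz.
Step 4 — Series Q: Q = ω₀L/R = 2.063e+04·0.005/988 = 0.1044.

(a) f₀ = 3283 Hz  (b) Q = 0.1044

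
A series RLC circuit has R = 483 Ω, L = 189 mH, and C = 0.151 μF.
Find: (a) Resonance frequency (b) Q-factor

Step 1 — Resonance condition Im(Z)=0 gives ω₀ = 1/√(LC).
Step 2 — ω₀ = 1/√(0.189·1.51e-07) = 5919 rad/s.
Step 3 — f₀ = ω₀/(2π) = 942.1 Hz.
Step 4 — Series Q: Q = ω₀L/R = 5919·0.189/483 = 2.316.

(a) f₀ = 942.1 Hz  (b) Q = 2.316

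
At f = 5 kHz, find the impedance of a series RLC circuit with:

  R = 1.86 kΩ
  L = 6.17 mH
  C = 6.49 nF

Step 1 — Angular frequency: ω = 2π·f = 2π·5000 = 3.142e+04 rad/s.
Step 2 — Component impedances:
  R: Z = R = 1860 Ω
  L: Z = jωL = j·3.142e+04·0.00617 = 0 + j193.8 Ω
  C: Z = 1/(jωC) = -j/(ω·C) = 0 - j4905 Ω
Step 3 — Series combination: Z_total = R + L + C = 1860 - j4711 Ω = 5065∠-68.5° Ω.

Z = 1860 - j4711 Ω = 5065∠-68.5° Ω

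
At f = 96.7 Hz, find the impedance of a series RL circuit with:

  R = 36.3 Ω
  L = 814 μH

Step 1 — Angular frequency: ω = 2π·f = 2π·96.7 = 607.6 rad/s.
Step 2 — Component impedances:
  R: Z = R = 36.3 Ω
  L: Z = jωL = j·607.6·0.000814 = 0 + j0.4946 Ω
Step 3 — Series combination: Z_total = R + L = 36.3 + j0.4946 Ω = 36.3∠0.8° Ω.

Z = 36.3 + j0.4946 Ω = 36.3∠0.8° Ω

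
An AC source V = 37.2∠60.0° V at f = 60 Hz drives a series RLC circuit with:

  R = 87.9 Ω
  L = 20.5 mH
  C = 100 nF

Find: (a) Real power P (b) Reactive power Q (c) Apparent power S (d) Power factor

Step 1 — Angular frequency: ω = 2π·f = 2π·60 = 377 rad/s.
Step 2 — Component impedances:
  R: Z = R = 87.9 Ω
  L: Z = jωL = j·377·0.0205 = 0 + j7.728 Ω
  C: Z = 1/(jωC) = -j/(ω·C) = 0 - j2.653e+04 Ω
Step 3 — Series combination: Z_total = R + L + C = 87.9 - j2.652e+04 Ω = 2.652e+04∠-89.8° Ω.
Step 4 — Source phasor: V = 37.2∠60.0° V = 18.6 + j32.22 V.
Step 5 — Current: I = V / Z = -0.001213 + j0.0007054 A = 0.001403∠149.8° A.
Step 6 — Complex power: S = V·I* = 0.000173 - j0.05218 VA.
Step 7 — Real power: P = Re(S) = 0.000173 W.
Step 8 — Reactive power: Q = Im(S) = -0.05218 VAR.
Step 9 — Apparent power: |S| = 0.05218 VA.
Step 10 — Power factor: PF = P/|S| = 0.003315 (leading).

(a) P = 0.000173 W  (b) Q = -0.05218 VAR  (c) S = 0.05218 VA  (d) PF = 0.003315 (leading)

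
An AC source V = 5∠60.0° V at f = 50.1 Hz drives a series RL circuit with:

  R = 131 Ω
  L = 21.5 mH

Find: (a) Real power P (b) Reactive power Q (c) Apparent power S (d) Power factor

Step 1 — Angular frequency: ω = 2π·f = 2π·50.1 = 314.8 rad/s.
Step 2 — Component impedances:
  R: Z = R = 131 Ω
  L: Z = jωL = j·314.8·0.0215 = 0 + j6.768 Ω
Step 3 — Series combination: Z_total = R + L = 131 + j6.768 Ω = 131.2∠3.0° Ω.
Step 4 — Source phasor: V = 5∠60.0° V = 2.5 + j4.33 V.
Step 5 — Current: I = V / Z = 0.02074 + j0.03198 A = 0.03812∠57.0° A.
Step 6 — Complex power: S = V·I* = 0.1903 + j0.009833 VA.
Step 7 — Real power: P = Re(S) = 0.1903 W.
Step 8 — Reactive power: Q = Im(S) = 0.009833 VAR.
Step 9 — Apparent power: |S| = 0.1906 VA.
Step 10 — Power factor: PF = P/|S| = 0.9987 (lagging).

(a) P = 0.1903 W  (b) Q = 0.009833 VAR  (c) S = 0.1906 VA  (d) PF = 0.9987 (lagging)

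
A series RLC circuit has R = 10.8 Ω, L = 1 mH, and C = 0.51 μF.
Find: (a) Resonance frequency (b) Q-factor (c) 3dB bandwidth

Step 1 — Resonance: ω₀ = 1/√(LC) = 1/√(0.001·5.1e-07) = 4.428e+04 rad/s.
Step 2 — f₀ = ω₀/(2π) = 7047 Hz.
Step 3 — Series Q: Q = ω₀L/R = 4.428e+04·0.001/10.8 = 4.1.
Step 4 — Bandwidth: Δω = ω₀/Q = 1.08e+04 rad/s; BW = Δω/(2π) = 1719 Hz.

(a) f₀ = 7047 Hz  (b) Q = 4.1  (c) BW = 1719 Hz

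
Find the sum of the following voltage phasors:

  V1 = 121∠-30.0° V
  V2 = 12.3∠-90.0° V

Step 1 — Convert each phasor to rectangular form:
  V1 = 121·(cos(-30.0°) + j·sin(-30.0°)) = 104.8 - j60.5 V
  V2 = 12.3·(cos(-90.0°) + j·sin(-90.0°)) = 0 - j12.3 V
Step 2 — Sum components: V_total = 104.8 - j72.8 V.
Step 3 — Convert to polar: |V_total| = 127.6 V, ∠V_total = -34.8°.

V_total = 127.6∠-34.8° V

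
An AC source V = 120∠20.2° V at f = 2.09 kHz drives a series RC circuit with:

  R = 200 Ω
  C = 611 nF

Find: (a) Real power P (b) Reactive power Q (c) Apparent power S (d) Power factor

Step 1 — Angular frequency: ω = 2π·f = 2π·2090 = 1.313e+04 rad/s.
Step 2 — Component impedances:
  R: Z = R = 200 Ω
  C: Z = 1/(jωC) = -j/(ω·C) = 0 - j124.6 Ω
Step 3 — Series combination: Z_total = R + C = 200 - j124.6 Ω = 235.7∠-31.9° Ω.
Step 4 — Source phasor: V = 120∠20.2° V = 112.6 + j41.44 V.
Step 5 — Current: I = V / Z = 0.3126 + j0.402 A = 0.5092∠52.1° A.
Step 6 — Complex power: S = V·I* = 51.86 - j32.32 VA.
Step 7 — Real power: P = Re(S) = 51.86 W.
Step 8 — Reactive power: Q = Im(S) = -32.32 VAR.
Step 9 — Apparent power: |S| = 61.11 VA.
Step 10 — Power factor: PF = P/|S| = 0.8487 (leading).

(a) P = 51.86 W  (b) Q = -32.32 VAR  (c) S = 61.11 VA  (d) PF = 0.8487 (leading)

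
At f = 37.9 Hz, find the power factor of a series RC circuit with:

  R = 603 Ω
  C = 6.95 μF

Step 1 — Angular frequency: ω = 2π·f = 2π·37.9 = 238.1 rad/s.
Step 2 — Component impedances:
  R: Z = R = 603 Ω
  C: Z = 1/(jωC) = -j/(ω·C) = 0 - j604.2 Ω
Step 3 — Series combination: Z_total = R + C = 603 - j604.2 Ω = 853.6∠-45.1° Ω.
Step 4 — Power factor: PF = cos(φ) = Re(Z)/|Z| = 603/853.6 = 0.7064.
Step 5 — Type: Im(Z) = -604.2 ⇒ leading (phase φ = -45.1°).

PF = 0.7064 (leading, φ = -45.1°)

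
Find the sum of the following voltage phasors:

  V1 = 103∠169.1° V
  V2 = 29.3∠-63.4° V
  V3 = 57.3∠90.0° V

Step 1 — Convert each phasor to rectangular form:
  V1 = 103·(cos(169.1°) + j·sin(169.1°)) = -101.1 + j19.48 V
  V2 = 29.3·(cos(-63.4°) + j·sin(-63.4°)) = 13.12 - j26.2 V
  V3 = 57.3·(cos(90.0°) + j·sin(90.0°)) = 0 + j57.3 V
Step 2 — Sum components: V_total = -88.02 + j50.58 V.
Step 3 — Convert to polar: |V_total| = 101.5 V, ∠V_total = 150.1°.

V_total = 101.5∠150.1° V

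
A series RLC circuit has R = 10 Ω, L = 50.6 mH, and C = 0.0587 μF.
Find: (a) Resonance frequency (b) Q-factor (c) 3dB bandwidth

Step 1 — Resonance condition Im(Z)=0 gives ω₀ = 1/√(LC).
Step 2 — ω₀ = 1/√(0.0506·5.87e-08) = 1.835e+04 rad/s.
Step 3 — f₀ = ω₀/(2π) = 2920 Hz.
Step 4 — Series Q: Q = ω₀L/R = 1.835e+04·0.0506/10 = 92.84.
Step 5 — 3dB bandwidth: Δω = ω₀/Q = 197.6 rad/s; BW = Δω/(2π) = 31.45 Hz.

(a) f₀ = 2920 Hz  (b) Q = 92.84  (c) BW = 31.45 Hz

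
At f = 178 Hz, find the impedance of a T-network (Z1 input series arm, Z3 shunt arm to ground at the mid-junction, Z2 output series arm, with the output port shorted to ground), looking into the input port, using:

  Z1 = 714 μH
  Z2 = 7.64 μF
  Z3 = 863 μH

Step 1 — Angular frequency: ω = 2π·f = 2π·178 = 1118 rad/s.
Step 2 — Component impedances:
  Z1: Z = jωL = j·1118·0.000714 = 0 + j0.7985 Ω
  Z2: Z = 1/(jωC) = -j/(ω·C) = 0 - j117 Ω
  Z3: Z = jωL = j·1118·0.000863 = 0 + j0.9652 Ω
Step 3 — With the output port shorted to ground, the output series arm Z2 runs from the junction to ground; the shunt arm Z3 also runs from the junction to ground. They appear in parallel: Z3 || Z2 = 0 + j0.9732 Ω.
Step 4 — Series with input arm Z1: Z_in = Z1 + (Z3 || Z2) = 0 + j1.772 Ω = 1.772∠90.0° Ω.

Z = 0 + j1.772 Ω = 1.772∠90.0° Ω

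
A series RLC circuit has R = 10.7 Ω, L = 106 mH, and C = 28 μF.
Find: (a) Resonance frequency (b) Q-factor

Step 1 — Resonance condition Im(Z)=0 gives ω₀ = 1/√(LC).
Step 2 — ω₀ = 1/√(0.106·2.8e-05) = 580.5 rad/s.
Step 3 — f₀ = ω₀/(2π) = 92.38 Hz.
Step 4 — Series Q: Q = ω₀L/R = 580.5·0.106/10.7 = 5.75.

(a) f₀ = 92.38 Hz  (b) Q = 5.75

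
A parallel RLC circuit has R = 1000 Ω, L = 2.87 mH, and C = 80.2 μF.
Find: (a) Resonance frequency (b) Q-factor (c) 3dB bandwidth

Step 1 — Resonance: ω₀ = 1/√(LC) = 1/√(0.00287·8.02e-05) = 2084 rad/s.
Step 2 — f₀ = ω₀/(2π) = 331.7 Hz.
Step 3 — Parallel Q: Q = R/(ω₀L) = 1000/(2084·0.00287) = 167.2.
Step 4 — Bandwidth: Δω = ω₀/Q = 12.47 rad/s; BW = Δω/(2π) = 1.984 Hz.

(a) f₀ = 331.7 Hz  (b) Q = 167.2  (c) BW = 1.984 Hz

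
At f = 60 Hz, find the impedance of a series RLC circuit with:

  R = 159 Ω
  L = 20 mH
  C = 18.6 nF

Step 1 — Angular frequency: ω = 2π·f = 2π·60 = 377 rad/s.
Step 2 — Component impedances:
  R: Z = R = 159 Ω
  L: Z = jωL = j·377·0.02 = 0 + j7.54 Ω
  C: Z = 1/(jωC) = -j/(ω·C) = 0 - j1.426e+05 Ω
Step 3 — Series combination: Z_total = R + L + C = 159 - j1.426e+05 Ω = 1.426e+05∠-89.9° Ω.

Z = 159 - j1.426e+05 Ω = 1.426e+05∠-89.9° Ω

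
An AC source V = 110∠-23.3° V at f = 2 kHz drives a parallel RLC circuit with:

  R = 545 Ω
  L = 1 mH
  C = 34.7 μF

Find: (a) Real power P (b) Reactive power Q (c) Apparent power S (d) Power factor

Step 1 — Angular frequency: ω = 2π·f = 2π·2000 = 1.257e+04 rad/s.
Step 2 — Component impedances:
  R: Z = R = 545 Ω
  L: Z = jωL = j·1.257e+04·0.001 = 0 + j12.57 Ω
  C: Z = 1/(jωC) = -j/(ω·C) = 0 - j2.293 Ω
Step 3 — Parallel combination: 1/Z_total = 1/R + 1/L + 1/C; Z_total = 0.01444 - j2.805 Ω = 2.805∠-89.7° Ω.
Step 4 — Source phasor: V = 110∠-23.3° V = 101 - j43.51 V.
Step 5 — Current: I = V / Z = 15.7 + j35.93 A = 39.21∠66.4° A.
Step 6 — Complex power: S = V·I* = 22.2 - j4313 VA.
Step 7 — Real power: P = Re(S) = 22.2 W.
Step 8 — Reactive power: Q = Im(S) = -4313 VAR.
Step 9 — Apparent power: |S| = 4313 VA.
Step 10 — Power factor: PF = P/|S| = 0.005147 (leading).

(a) P = 22.2 W  (b) Q = -4313 VAR  (c) S = 4313 VA  (d) PF = 0.005147 (leading)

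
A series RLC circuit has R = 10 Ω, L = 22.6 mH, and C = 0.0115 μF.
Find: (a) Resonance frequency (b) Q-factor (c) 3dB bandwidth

Step 1 — Resonance: ω₀ = 1/√(LC) = 1/√(0.0226·1.15e-08) = 6.203e+04 rad/s.
Step 2 — f₀ = ω₀/(2π) = 9872 Hz.
Step 3 — Series Q: Q = ω₀L/R = 6.203e+04·0.0226/10 = 140.2.
Step 4 — Bandwidth: Δω = ω₀/Q = 442.5 rad/s; BW = Δω/(2π) = 70.42 Hz.

(a) f₀ = 9872 Hz  (b) Q = 140.2  (c) BW = 70.42 Hz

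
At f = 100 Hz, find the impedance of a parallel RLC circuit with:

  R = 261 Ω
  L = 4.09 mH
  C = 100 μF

Step 1 — Angular frequency: ω = 2π·f = 2π·100 = 628.3 rad/s.
Step 2 — Component impedances:
  R: Z = R = 261 Ω
  L: Z = jωL = j·628.3·0.00409 = 0 + j2.57 Ω
  C: Z = 1/(jωC) = -j/(ω·C) = 0 - j15.92 Ω
Step 3 — Parallel combination: 1/Z_total = 1/R + 1/L + 1/C; Z_total = 0.03598 + j3.064 Ω = 3.064∠89.3° Ω.

Z = 0.03598 + j3.064 Ω = 3.064∠89.3° Ω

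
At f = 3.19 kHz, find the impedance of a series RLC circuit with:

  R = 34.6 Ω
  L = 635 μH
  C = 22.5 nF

Step 1 — Angular frequency: ω = 2π·f = 2π·3190 = 2.004e+04 rad/s.
Step 2 — Component impedances:
  R: Z = R = 34.6 Ω
  L: Z = jωL = j·2.004e+04·0.000635 = 0 + j12.73 Ω
  C: Z = 1/(jωC) = -j/(ω·C) = 0 - j2217 Ω
Step 3 — Series combination: Z_total = R + L + C = 34.6 - j2205 Ω = 2205∠-89.1° Ω.

Z = 34.6 - j2205 Ω = 2205∠-89.1° Ω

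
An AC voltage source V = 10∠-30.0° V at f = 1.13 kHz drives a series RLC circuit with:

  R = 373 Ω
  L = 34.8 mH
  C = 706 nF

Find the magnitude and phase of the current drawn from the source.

Step 1 — Angular frequency: ω = 2π·f = 2π·1130 = 7100 rad/s.
Step 2 — Component impedances:
  R: Z = R = 373 Ω
  L: Z = jωL = j·7100·0.0348 = 0 + j247.1 Ω
  C: Z = 1/(jωC) = -j/(ω·C) = 0 - j199.5 Ω
Step 3 — Series combination: Z_total = R + L + C = 373 + j47.58 Ω = 376∠7.3° Ω.
Step 4 — Source phasor: V = 10∠-30.0° V = 8.66 - j5 V.
Step 5 — Ohm's law: I = V / Z_total = (8.66 - j5) / (373 + j47.58) = 0.02116 - j0.0161 A.
Step 6 — Convert to polar: |I| = 0.02659 A, ∠I = -37.3°.

I = 0.02659∠-37.3° A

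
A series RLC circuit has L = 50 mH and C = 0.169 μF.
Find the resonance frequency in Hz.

Step 1 — Resonance condition Im(Z)=0 gives ω₀ = 1/√(LC).
Step 2 — ω₀ = 1/√(0.05·1.69e-07) = 1.088e+04 rad/s.
Step 3 — f₀ = ω₀/(2π) = 1731 Hz.

f₀ = 1731 Hz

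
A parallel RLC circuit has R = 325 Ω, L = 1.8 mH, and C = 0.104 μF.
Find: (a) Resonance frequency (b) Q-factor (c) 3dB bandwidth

Step 1 — Resonance: ω₀ = 1/√(LC) = 1/√(0.0018·1.04e-07) = 7.309e+04 rad/s.
Step 2 — f₀ = ω₀/(2π) = 1.163e+04 Hz.
Step 3 — Parallel Q: Q = R/(ω₀L) = 325/(7.309e+04·0.0018) = 2.47.
Step 4 — Bandwidth: Δω = ω₀/Q = 2.959e+04 rad/s; BW = Δω/(2π) = 4709 Hz.

(a) f₀ = 1.163e+04 Hz  (b) Q = 2.47  (c) BW = 4709 Hz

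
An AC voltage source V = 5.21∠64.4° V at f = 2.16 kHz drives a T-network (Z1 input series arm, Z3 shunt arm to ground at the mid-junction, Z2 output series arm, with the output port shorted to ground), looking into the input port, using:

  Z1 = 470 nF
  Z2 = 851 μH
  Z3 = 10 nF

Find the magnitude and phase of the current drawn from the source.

Step 1 — Angular frequency: ω = 2π·f = 2π·2160 = 1.357e+04 rad/s.
Step 2 — Component impedances:
  Z1: Z = 1/(jωC) = -j/(ω·C) = 0 - j156.8 Ω
  Z2: Z = jωL = j·1.357e+04·0.000851 = 0 + j11.55 Ω
  Z3: Z = 1/(jωC) = -j/(ω·C) = 0 - j7368 Ω
Step 3 — With the output port shorted to ground, the output series arm Z2 runs from the junction to ground; the shunt arm Z3 also runs from the junction to ground. They appear in parallel: Z3 || Z2 = 0 + j11.57 Ω.
Step 4 — Series with input arm Z1: Z_in = Z1 + (Z3 || Z2) = 0 - j145.2 Ω = 145.2∠-90.0° Ω.
Step 5 — Source phasor: V = 5.21∠64.4° V = 2.251 + j4.699 V.
Step 6 — Ohm's law: I = V / Z_total = (2.251 + j4.699) / (0 - j145.2) = -0.03236 + j0.0155 A.
Step 7 — Convert to polar: |I| = 0.03588 A, ∠I = 154.4°.

I = 0.03588∠154.4° A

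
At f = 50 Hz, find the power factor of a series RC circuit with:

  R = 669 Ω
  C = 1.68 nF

Step 1 — Angular frequency: ω = 2π·f = 2π·50 = 314.2 rad/s.
Step 2 — Component impedances:
  R: Z = R = 669 Ω
  C: Z = 1/(jωC) = -j/(ω·C) = 0 - j1.895e+06 Ω
Step 3 — Series combination: Z_total = R + C = 669 - j1.895e+06 Ω = 1.895e+06∠-90.0° Ω.
Step 4 — Power factor: PF = cos(φ) = Re(Z)/|Z| = 669/1.8947e+06 = 0.0003531.
Step 5 — Type: Im(Z) = -1.895e+06 ⇒ leading (phase φ = -90.0°).

PF = 0.0003531 (leading, φ = -90.0°)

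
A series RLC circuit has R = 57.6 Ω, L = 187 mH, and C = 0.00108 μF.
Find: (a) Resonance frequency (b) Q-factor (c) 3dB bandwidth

Step 1 — Resonance: ω₀ = 1/√(LC) = 1/√(0.187·1.08e-09) = 7.037e+04 rad/s.
Step 2 — f₀ = ω₀/(2π) = 1.12e+04 Hz.
Step 3 — Series Q: Q = ω₀L/R = 7.037e+04·0.187/57.6 = 228.4.
Step 4 — Bandwidth: Δω = ω₀/Q = 308 rad/s; BW = Δω/(2π) = 49.02 Hz.

(a) f₀ = 1.12e+04 Hz  (b) Q = 228.4  (c) BW = 49.02 Hz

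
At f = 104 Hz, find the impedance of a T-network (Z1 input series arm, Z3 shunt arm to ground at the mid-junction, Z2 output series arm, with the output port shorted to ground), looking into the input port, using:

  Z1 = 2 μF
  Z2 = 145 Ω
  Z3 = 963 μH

Step 1 — Angular frequency: ω = 2π·f = 2π·104 = 653.5 rad/s.
Step 2 — Component impedances:
  Z1: Z = 1/(jωC) = -j/(ω·C) = 0 - j765.2 Ω
  Z2: Z = R = 145 Ω
  Z3: Z = jωL = j·653.5·0.000963 = 0 + j0.6293 Ω
Step 3 — With the output port shorted to ground, the output series arm Z2 runs from the junction to ground; the shunt arm Z3 also runs from the junction to ground. They appear in parallel: Z3 || Z2 = 0.002731 + j0.6293 Ω.
Step 4 — Series with input arm Z1: Z_in = Z1 + (Z3 || Z2) = 0.002731 - j764.5 Ω = 764.5∠-90.0° Ω.

Z = 0.002731 - j764.5 Ω = 764.5∠-90.0° Ω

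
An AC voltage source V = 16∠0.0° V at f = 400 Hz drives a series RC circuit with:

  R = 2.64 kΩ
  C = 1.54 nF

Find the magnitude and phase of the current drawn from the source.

Step 1 — Angular frequency: ω = 2π·f = 2π·400 = 2513 rad/s.
Step 2 — Component impedances:
  R: Z = R = 2640 Ω
  C: Z = 1/(jωC) = -j/(ω·C) = 0 - j2.584e+05 Ω
Step 3 — Series combination: Z_total = R + C = 2640 - j2.584e+05 Ω = 2.584e+05∠-89.4° Ω.
Step 4 — Source phasor: V = 16∠0.0° V = 16 V.
Step 5 — Ohm's law: I = V / Z_total = (16) / (2640 - j2.584e+05) = 6.327e-07 + j6.192e-05 A.
Step 6 — Convert to polar: |I| = 6.192e-05 A, ∠I = 89.4°.

I = 6.192e-05∠89.4° A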